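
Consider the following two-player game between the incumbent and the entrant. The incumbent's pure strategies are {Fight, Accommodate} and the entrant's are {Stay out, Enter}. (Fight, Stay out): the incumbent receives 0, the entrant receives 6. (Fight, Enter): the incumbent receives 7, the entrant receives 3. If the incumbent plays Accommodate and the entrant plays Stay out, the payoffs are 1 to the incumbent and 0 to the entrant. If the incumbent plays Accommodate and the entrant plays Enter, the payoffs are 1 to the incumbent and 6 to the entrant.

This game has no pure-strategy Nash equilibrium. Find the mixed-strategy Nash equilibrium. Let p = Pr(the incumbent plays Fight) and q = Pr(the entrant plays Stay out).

p = 2/3, q = 6/7

The incumbent's mix must leave the entrant indifferent between Stay out and Enter.
  the entrant's payoff from Stay out: p·6 + (1−p)·0 = 6p
  the entrant's payoff from Enter: p·3 + (1−p)·6 = -3p + 6
  6p = -3p + 6  ⇒  9p = 6  ⇒  p = 2/3.
The entrant's mix must leave the incumbent indifferent between Fight and Accommodate.
  the incumbent's expected payoff from Fight: q·0 + (1−q)·7 = -7q + 7
  the incumbent's expected payoff from Accommodate: q·1 + (1−q)·1 = 1
  -7q + 7 = 1  ⇒  -7q = -6  ⇒  q = 6/7.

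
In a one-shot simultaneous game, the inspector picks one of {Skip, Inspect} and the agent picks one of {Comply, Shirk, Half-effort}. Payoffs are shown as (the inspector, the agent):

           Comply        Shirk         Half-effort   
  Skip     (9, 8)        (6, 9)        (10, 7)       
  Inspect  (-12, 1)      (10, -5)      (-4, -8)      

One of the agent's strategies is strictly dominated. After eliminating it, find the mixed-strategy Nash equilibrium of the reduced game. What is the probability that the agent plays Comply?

The agent's strategy Half-effort is strictly dominated by Shirk: 9 > 7 and -5 > -8. Eliminate Half-effort.
For the inspector to be willing to mix, the inspector must be indifferent between Skip and Inspect, which pins down the agent's mix.
  the inspector's expected payoff from Skip: q·9 + (1−q)·6 = 3q + 6
  the inspector's expected payoff from Inspect: q·(-12) + (1−q)·10 = -22q + 10
  3q + 6 = -22q + 10  ⇒  25q = 4  ⇒  q = 4/25.

q = 4/25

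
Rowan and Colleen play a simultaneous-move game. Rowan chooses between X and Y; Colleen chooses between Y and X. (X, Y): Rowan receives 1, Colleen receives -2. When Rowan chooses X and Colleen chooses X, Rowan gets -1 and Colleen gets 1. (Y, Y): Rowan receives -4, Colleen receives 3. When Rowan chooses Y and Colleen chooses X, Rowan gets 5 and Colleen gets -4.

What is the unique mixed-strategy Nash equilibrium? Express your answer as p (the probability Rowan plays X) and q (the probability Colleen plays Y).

Colleen's indifference between Y and X determines Rowan's mixing probability p:
  Colleen's payoff from Y: p·(-2) + (1−p)·3 = -5p + 3
  Colleen's payoff from X: p·1 + (1−p)·(-4) = 5p - 4
  -5p + 3 = 5p - 4  ⇒  -10p = -7  ⇒  p = 7/10.
Colleen's mix must leave Rowan indifferent between X and Y.
  Rowan's expected payoff from X: q·1 + (1−q)·(-1) = 2q - 1
  Rowan's expected payoff from Y: q·(-4) + (1−q)·5 = -9q + 5
  2q - 1 = -9q + 5  ⇒  11q = 6  ⇒  q = 6/11.

p = 7/10, q = 6/11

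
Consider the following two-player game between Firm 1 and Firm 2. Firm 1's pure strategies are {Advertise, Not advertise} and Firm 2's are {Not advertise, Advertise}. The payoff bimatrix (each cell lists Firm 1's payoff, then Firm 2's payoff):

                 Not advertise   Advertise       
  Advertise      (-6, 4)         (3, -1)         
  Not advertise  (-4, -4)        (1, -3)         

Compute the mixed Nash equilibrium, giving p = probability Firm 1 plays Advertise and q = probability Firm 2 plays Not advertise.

p = 1/6, q = 1/2

In a mixed equilibrium Firm 2 is indifferent between Not advertise and Advertise; this condition fixes p.
  Firm 2's payoff from Not advertise: p·4 + (1−p)·(-4) = 8p - 4
  Firm 2's payoff from Advertise: p·(-1) + (1−p)·(-3) = 2p - 3
  8p - 4 = 2p - 3  ⇒  6p = 1  ⇒  p = 1/6.
For Firm 1 to be willing to mix, Firm 1 must be indifferent between Advertise and Not advertise, which pins down Firm 2's mix.
  Firm 1's expected payoff from Advertise: q·(-6) + (1−q)·3 = -9q + 3
  Firm 1's expected payoff from Not advertise: q·(-4) + (1−q)·1 = -5q + 1
  -9q + 3 = -5q + 1  ⇒  -4q = -2  ⇒  q = 1/2.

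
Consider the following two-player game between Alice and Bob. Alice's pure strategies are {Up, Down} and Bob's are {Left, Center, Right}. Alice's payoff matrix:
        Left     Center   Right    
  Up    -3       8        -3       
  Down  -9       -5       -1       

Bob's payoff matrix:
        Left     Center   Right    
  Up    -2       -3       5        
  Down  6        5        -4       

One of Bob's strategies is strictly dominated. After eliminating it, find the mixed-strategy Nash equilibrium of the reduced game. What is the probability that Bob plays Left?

q = 1/4

Bob's strategy Center is strictly dominated by Left: -2 > -3 and 6 > 5. Eliminate Center.
Alice's indifference between Up and Down determines Bob's mixing probability q:
  Alice's expected payoff from Up: q·(-3) + (1−q)·(-3) = -3
  Alice's expected payoff from Down: q·(-9) + (1−q)·(-1) = -8q - 1
  -3 = -8q - 1  ⇒  8q = 2  ⇒  q = 1/4.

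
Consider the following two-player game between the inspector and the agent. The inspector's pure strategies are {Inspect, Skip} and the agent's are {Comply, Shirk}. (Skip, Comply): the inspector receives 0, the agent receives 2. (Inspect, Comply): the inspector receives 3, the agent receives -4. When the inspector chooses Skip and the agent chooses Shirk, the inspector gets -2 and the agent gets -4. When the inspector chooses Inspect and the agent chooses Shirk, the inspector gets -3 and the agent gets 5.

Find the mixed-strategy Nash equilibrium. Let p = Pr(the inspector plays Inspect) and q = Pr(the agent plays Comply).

p = 2/5, q = 1/4

For the agent to be willing to mix, the agent must be indifferent between Comply and Shirk, which pins down the inspector's mix.
  the agent's payoff from Comply: p·(-4) + (1−p)·2 = -6p + 2
  the agent's payoff from Shirk: p·5 + (1−p)·(-4) = 9p - 4
  -6p + 2 = 9p - 4  ⇒  -15p = -6  ⇒  p = 2/5.
The agent's mix must leave the inspector indifferent between Inspect and Skip.
  the inspector's expected payoff from Inspect: q·3 + (1−q)·(-3) = 6q - 3
  the inspector's expected payoff from Skip: q·0 + (1−q)·(-2) = 2q - 2
  6q - 3 = 2q - 2  ⇒  4q = 1  ⇒  q = 1/4.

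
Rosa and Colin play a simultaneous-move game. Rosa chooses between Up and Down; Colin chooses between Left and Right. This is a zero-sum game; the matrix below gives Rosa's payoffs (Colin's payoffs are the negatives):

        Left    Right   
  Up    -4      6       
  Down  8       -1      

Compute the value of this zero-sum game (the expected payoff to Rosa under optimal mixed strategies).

v = 44/19

In a mixed equilibrium Rosa is indifferent between Up and Down; this condition fixes q.
  Rosa's expected payoff from Up: q·(-4) + (1−q)·6 = -10q + 6
  Rosa's expected payoff from Down: q·8 + (1−q)·(-1) = 9q - 1
  -10q + 6 = 9q - 1  ⇒  -19q = -7  ⇒  q = 7/19.
The value is Rosa's expected payoff against this mix (using Up): (7/19)·(-4) + (12/19)·6 = 44/19.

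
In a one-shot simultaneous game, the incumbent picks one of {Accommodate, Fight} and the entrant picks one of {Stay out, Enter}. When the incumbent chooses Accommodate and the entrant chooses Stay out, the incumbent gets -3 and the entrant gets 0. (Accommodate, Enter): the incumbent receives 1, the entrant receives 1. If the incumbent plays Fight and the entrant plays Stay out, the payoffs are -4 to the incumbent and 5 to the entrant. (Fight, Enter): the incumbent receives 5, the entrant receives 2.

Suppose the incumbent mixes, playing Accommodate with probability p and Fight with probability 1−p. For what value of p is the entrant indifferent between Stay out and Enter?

Set the entrant's expected payoff from Stay out equal to that from Enter:
  the entrant's payoff to Stay out: p·0 + (1−p)·5 = -5p + 5
  the entrant's payoff to Enter: p·1 + (1−p)·2 = -p + 2
  -5p + 5 = -p + 2  ⇒  -4p = -3  ⇒  p = 3/4.

p = 3/4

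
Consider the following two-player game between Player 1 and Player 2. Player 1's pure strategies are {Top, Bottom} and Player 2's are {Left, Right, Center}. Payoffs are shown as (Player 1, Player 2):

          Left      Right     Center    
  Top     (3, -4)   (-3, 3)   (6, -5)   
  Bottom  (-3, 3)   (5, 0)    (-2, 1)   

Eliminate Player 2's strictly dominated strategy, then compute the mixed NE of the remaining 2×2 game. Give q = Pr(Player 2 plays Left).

q = 4/7

Player 2's strategy Center is strictly dominated by Left: -4 > -5 and 3 > 1. Eliminate Center.
Set Player 1's expected payoff from Top equal to that from Bottom:
  Player 1's expected payoff from Top: q·3 + (1−q)·(-3) = 6q - 3
  Player 1's expected payoff from Bottom: q·(-3) + (1−q)·5 = -8q + 5
  6q - 3 = -8q + 5  ⇒  14q = 8  ⇒  q = 4/7.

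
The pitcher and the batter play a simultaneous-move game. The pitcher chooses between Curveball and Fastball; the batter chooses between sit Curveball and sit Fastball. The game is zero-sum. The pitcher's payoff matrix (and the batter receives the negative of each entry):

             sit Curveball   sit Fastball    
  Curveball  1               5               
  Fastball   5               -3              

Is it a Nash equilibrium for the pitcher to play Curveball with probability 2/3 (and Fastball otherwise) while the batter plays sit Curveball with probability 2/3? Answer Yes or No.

Check the batter's indifference given the pitcher's mix p = 2/3:
  payoff from sit Curveball = -7/3; payoff from sit Fastball = -7/3 — equal.
Check the pitcher's indifference given the batter's mix q = 2/3:
  payoff from Curveball = 7/3; payoff from Fastball = 7/3 — equal.
Both players are indifferent, so neither can profitably deviate.

Yes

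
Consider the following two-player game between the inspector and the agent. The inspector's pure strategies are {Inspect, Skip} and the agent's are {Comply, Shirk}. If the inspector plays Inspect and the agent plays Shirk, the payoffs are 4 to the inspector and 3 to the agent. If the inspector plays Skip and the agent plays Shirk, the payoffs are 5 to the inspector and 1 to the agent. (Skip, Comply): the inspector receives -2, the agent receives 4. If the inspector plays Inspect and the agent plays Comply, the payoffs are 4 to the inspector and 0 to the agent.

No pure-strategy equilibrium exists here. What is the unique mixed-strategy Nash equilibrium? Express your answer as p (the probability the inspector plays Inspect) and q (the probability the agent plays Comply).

p = 1/2, q = 1/7

Set the agent's expected payoff from Comply equal to that from Shirk:
  the agent's payoff to Comply: p·0 + (1−p)·4 = -4p + 4
  the agent's payoff to Shirk: p·3 + (1−p)·1 = 2p + 1
  -4p + 4 = 2p + 1  ⇒  -6p = -3  ⇒  p = 1/2.
The agent's mix must leave the inspector indifferent between Inspect and Skip.
  the inspector's payoff from Inspect: q·4 + (1−q)·4 = 4
  the inspector's payoff from Skip: q·(-2) + (1−q)·5 = -7q + 5
  4 = -7q + 5  ⇒  7q = 1  ⇒  q = 1/7.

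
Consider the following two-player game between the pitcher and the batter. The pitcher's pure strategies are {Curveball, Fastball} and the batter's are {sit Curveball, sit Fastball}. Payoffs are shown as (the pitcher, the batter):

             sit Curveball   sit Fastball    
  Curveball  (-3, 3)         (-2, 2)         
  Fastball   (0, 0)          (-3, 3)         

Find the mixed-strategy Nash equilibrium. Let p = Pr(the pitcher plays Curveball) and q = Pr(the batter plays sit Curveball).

The pitcher's mix must leave the batter indifferent between sit Curveball and sit Fastball.
  the batter's expected payoff from sit Curveball: p·3 + (1−p)·0 = 3p
  the batter's expected payoff from sit Fastball: p·2 + (1−p)·3 = -p + 3
  3p = -p + 3  ⇒  4p = 3  ⇒  p = 3/4.
The pitcher's indifference between Curveball and Fastball determines the batter's mixing probability q:
  the pitcher's payoff to Curveball: q·(-3) + (1−q)·(-2) = -q - 2
  the pitcher's payoff to Fastball: q·0 + (1−q)·(-3) = 3q - 3
  -q - 2 = 3q - 3  ⇒  -4q = -1  ⇒  q = 1/4.

p = 3/4, q = 1/4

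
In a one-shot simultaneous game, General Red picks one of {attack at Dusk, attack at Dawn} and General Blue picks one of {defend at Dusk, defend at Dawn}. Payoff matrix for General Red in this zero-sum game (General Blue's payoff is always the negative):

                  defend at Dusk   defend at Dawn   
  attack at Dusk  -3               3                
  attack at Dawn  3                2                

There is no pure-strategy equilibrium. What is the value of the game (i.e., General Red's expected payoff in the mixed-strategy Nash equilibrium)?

v = 15/7

For General Red to be willing to mix, General Red must be indifferent between attack at Dusk and attack at Dawn, which pins down General Blue's mix.
  General Red's payoff from attack at Dusk: q·(-3) + (1−q)·3 = -6q + 3
  General Red's payoff from attack at Dawn: q·3 + (1−q)·2 = q + 2
  -6q + 3 = q + 2  ⇒  -7q = -1  ⇒  q = 1/7.
The value is General Red's expected payoff against this mix (using attack at Dusk): (1/7)·(-3) + (6/7)·3 = 15/7.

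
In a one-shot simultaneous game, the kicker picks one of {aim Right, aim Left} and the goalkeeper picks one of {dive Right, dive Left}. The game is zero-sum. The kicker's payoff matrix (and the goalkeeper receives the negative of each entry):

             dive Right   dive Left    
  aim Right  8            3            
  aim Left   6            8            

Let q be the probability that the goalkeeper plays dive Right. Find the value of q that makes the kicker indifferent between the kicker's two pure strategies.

The kicker's indifference between aim Right and aim Left determines the goalkeeper's mixing probability q:
  the kicker's payoff from aim Right: q·8 + (1−q)·3 = 5q + 3
  the kicker's payoff from aim Left: q·6 + (1−q)·8 = -2q + 8
  5q + 3 = -2q + 8  ⇒  7q = 5  ⇒  q = 5/7.

q = 5/7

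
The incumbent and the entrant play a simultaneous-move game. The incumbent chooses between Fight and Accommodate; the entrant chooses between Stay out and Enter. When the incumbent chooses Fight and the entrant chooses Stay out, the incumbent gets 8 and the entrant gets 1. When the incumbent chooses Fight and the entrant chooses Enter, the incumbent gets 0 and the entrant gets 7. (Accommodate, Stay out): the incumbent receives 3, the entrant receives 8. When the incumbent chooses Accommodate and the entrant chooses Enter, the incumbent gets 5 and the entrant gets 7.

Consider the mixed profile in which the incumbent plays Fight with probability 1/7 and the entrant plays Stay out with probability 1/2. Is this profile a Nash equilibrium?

Yes

Check the entrant's indifference given the incumbent's mix p = 1/7:
  payoff from Stay out = 7; payoff from Enter = 7 — equal.
Check the incumbent's indifference given the entrant's mix q = 1/2:
  payoff from Fight = 4; payoff from Accommodate = 4 — equal.
Both players are indifferent, so neither can profitably deviate.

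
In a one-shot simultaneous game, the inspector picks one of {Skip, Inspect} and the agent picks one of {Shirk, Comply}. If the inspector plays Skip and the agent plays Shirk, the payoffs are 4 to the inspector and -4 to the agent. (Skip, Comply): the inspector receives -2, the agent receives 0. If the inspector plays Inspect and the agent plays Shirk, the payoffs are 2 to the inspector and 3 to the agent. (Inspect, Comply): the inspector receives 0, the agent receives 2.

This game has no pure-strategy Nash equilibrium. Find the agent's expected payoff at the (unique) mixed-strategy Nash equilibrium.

8/5

For the agent to be willing to mix, the agent must be indifferent between Shirk and Comply, which pins down the inspector's mix.
  the agent's payoff from Shirk: p·(-4) + (1−p)·3 = -7p + 3
  the agent's payoff from Comply: p·0 + (1−p)·2 = -2p + 2
  -7p + 3 = -2p + 2  ⇒  -5p = -1  ⇒  p = 1/5.
At equilibrium the agent is indifferent across columns, so the agent's payoff equals the payoff from Shirk: (1/5)·(-4) + (4/5)·3 = 8/5.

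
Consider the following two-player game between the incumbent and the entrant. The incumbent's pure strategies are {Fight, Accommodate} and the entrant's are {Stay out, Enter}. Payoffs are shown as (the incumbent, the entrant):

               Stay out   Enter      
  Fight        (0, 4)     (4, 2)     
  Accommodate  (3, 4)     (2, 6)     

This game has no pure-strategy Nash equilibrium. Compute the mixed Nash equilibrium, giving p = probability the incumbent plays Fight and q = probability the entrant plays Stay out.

p = 1/2, q = 2/5

For the entrant to be willing to mix, the entrant must be indifferent between Stay out and Enter, which pins down the incumbent's mix.
  the entrant's payoff from Stay out: p·4 + (1−p)·4 = 4
  the entrant's payoff from Enter: p·2 + (1−p)·6 = -4p + 6
  4 = -4p + 6  ⇒  4p = 2  ⇒  p = 1/2.
Set the incumbent's expected payoff from Fight equal to that from Accommodate:
  the incumbent's payoff from Fight: q·0 + (1−q)·4 = -4q + 4
  the incumbent's payoff from Accommodate: q·3 + (1−q)·2 = q + 2
  -4q + 4 = q + 2  ⇒  -5q = -2  ⇒  q = 2/5.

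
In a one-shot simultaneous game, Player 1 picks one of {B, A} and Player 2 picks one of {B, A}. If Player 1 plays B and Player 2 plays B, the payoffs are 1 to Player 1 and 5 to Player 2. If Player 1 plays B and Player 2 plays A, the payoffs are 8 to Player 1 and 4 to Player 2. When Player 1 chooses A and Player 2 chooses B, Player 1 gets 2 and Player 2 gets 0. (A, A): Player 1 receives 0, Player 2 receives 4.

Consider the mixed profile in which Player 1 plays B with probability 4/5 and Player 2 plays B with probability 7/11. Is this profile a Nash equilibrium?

Given Player 2's mix q = 7/11, Player 1's payoff from B is 39/11 but from A is 14/11. Player 1 strictly prefers B, so Player 1 would not mix.
So the proposed profile is not a Nash equilibrium.

No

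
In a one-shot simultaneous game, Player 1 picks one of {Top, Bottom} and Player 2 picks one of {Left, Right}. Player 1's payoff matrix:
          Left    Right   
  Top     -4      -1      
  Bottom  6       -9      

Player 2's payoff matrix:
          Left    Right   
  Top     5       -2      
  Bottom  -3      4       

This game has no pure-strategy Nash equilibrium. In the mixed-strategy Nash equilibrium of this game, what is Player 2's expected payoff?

1

In a mixed equilibrium Player 2 is indifferent between Left and Right; this condition fixes p.
  Player 2's expected payoff from Left: p·5 + (1−p)·(-3) = 8p - 3
  Player 2's expected payoff from Right: p·(-2) + (1−p)·4 = -6p + 4
  8p - 3 = -6p + 4  ⇒  14p = 7  ⇒  p = 1/2.
At equilibrium Player 2 is indifferent across columns, so Player 2's payoff equals the payoff from Left: (1/2)·5 + (1/2)·(-3) = 1.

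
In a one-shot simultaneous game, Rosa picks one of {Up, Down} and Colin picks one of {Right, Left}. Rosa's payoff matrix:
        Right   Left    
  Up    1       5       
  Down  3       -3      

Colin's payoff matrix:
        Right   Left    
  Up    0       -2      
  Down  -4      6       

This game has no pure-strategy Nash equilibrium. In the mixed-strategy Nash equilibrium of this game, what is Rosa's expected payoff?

Set Rosa's expected payoff from Up equal to that from Down:
  Rosa's expected payoff from Up: q·1 + (1−q)·5 = -4q + 5
  Rosa's expected payoff from Down: q·3 + (1−q)·(-3) = 6q - 3
  -4q + 5 = 6q - 3  ⇒  -10q = -8  ⇒  q = 4/5.
At equilibrium Rosa is indifferent across rows, so Rosa's payoff equals the payoff from Up: (4/5)·1 + (1/5)·5 = 9/5.

9/5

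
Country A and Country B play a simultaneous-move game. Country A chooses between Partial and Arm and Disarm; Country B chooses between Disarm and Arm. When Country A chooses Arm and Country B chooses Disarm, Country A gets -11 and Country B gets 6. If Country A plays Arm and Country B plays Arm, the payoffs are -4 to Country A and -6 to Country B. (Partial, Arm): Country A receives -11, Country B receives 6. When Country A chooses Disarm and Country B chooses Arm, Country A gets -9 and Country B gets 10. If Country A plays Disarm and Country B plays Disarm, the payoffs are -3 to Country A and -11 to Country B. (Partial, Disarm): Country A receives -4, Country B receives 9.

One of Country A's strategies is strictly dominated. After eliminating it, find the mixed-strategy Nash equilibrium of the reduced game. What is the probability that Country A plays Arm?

Country A's strategy Partial is strictly dominated by Disarm: -3 > -4 and -9 > -11. Eliminate Partial.
Set Country B's expected payoff from Disarm equal to that from Arm:
  Country B's expected payoff from Disarm: p·6 + (1−p)·(-11) = 17p - 11
  Country B's expected payoff from Arm: p·(-6) + (1−p)·10 = -16p + 10
  17p - 11 = -16p + 10  ⇒  33p = 21  ⇒  p = 7/11.

p = 7/11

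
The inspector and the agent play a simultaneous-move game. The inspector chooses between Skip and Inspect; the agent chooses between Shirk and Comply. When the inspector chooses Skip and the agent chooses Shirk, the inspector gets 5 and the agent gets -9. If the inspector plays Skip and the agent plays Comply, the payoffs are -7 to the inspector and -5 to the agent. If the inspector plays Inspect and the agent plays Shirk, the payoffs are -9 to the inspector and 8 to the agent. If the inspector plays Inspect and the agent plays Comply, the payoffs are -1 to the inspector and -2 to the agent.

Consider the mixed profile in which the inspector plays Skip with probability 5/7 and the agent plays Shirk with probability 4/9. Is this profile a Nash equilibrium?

Given the agent's mix q = 4/9, the inspector's payoff from Skip is -5/3 but from Inspect is -41/9. The inspector strictly prefers Skip, so the inspector would not mix.
So the proposed profile is not a Nash equilibrium.

No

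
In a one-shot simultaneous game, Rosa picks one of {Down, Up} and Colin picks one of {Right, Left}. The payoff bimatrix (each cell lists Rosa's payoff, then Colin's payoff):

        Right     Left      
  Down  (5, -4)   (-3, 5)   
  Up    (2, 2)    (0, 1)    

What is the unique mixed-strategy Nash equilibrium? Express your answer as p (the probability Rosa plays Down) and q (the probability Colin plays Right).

Colin's indifference between Right and Left determines Rosa's mixing probability p:
  Colin's payoff to Right: p·(-4) + (1−p)·2 = -6p + 2
  Colin's payoff to Left: p·5 + (1−p)·1 = 4p + 1
  -6p + 2 = 4p + 1  ⇒  -10p = -1  ⇒  p = 1/10.
In a mixed equilibrium Rosa is indifferent between Down and Up; this condition fixes q.
  Rosa's expected payoff from Down: q·5 + (1−q)·(-3) = 8q - 3
  Rosa's expected payoff from Up: q·2 + (1−q)·0 = 2q
  8q - 3 = 2q  ⇒  6q = 3  ⇒  q = 1/2.

p = 1/10, q = 1/2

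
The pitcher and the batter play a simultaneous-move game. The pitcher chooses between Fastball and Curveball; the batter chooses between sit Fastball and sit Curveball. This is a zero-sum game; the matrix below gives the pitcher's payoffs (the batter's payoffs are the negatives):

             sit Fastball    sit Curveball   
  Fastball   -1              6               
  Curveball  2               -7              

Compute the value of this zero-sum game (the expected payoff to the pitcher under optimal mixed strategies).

v = 5/16

The batter's mix must leave the pitcher indifferent between Fastball and Curveball.
  the pitcher's expected payoff from Fastball: q·(-1) + (1−q)·6 = -7q + 6
  the pitcher's expected payoff from Curveball: q·2 + (1−q)·(-7) = 9q - 7
  -7q + 6 = 9q - 7  ⇒  -16q = -13  ⇒  q = 13/16.
The value is the pitcher's expected payoff against this mix (using Fastball): (13/16)·(-1) + (3/16)·6 = 5/16.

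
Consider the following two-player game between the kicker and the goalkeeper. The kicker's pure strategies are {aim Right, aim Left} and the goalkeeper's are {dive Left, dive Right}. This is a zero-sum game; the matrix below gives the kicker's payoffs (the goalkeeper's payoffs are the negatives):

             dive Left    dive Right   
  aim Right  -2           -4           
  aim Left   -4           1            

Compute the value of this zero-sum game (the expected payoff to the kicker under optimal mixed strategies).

Set the kicker's expected payoff from aim Right equal to that from aim Left:
  the kicker's expected payoff from aim Right: q·(-2) + (1−q)·(-4) = 2q - 4
  the kicker's expected payoff from aim Left: q·(-4) + (1−q)·1 = -5q + 1
  2q - 4 = -5q + 1  ⇒  7q = 5  ⇒  q = 5/7.
The value is the kicker's expected payoff against this mix (using aim Right): (5/7)·(-2) + (2/7)·(-4) = -18/7.

v = -18/7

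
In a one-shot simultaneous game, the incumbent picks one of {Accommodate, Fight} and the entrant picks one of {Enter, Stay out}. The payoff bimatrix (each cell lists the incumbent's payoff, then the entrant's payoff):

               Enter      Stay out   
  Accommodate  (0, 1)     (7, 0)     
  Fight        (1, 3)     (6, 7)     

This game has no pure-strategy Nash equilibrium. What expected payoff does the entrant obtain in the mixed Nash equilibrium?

7/5

For the entrant to be willing to mix, the entrant must be indifferent between Enter and Stay out, which pins down the incumbent's mix.
  the entrant's payoff to Enter: p·1 + (1−p)·3 = -2p + 3
  the entrant's payoff to Stay out: p·0 + (1−p)·7 = -7p + 7
  -2p + 3 = -7p + 7  ⇒  5p = 4  ⇒  p = 4/5.
At equilibrium the entrant is indifferent across columns, so the entrant's payoff equals the payoff from Enter: (4/5)·1 + (1/5)·3 = 7/5.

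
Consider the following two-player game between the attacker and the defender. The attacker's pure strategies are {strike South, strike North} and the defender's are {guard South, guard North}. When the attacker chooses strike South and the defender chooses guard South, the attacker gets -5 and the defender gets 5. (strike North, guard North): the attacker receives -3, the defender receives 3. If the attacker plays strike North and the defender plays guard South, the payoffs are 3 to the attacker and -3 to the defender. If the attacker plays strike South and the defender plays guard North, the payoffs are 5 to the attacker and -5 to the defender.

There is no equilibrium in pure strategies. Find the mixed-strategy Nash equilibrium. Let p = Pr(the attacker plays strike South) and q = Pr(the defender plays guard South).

The attacker's mix must leave the defender indifferent between guard South and guard North.
  the defender's expected payoff from guard South: p·5 + (1−p)·(-3) = 8p - 3
  the defender's expected payoff from guard North: p·(-5) + (1−p)·3 = -8p + 3
  8p - 3 = -8p + 3  ⇒  16p = 6  ⇒  p = 3/8.
For the attacker to be willing to mix, the attacker must be indifferent between strike South and strike North, which pins down the defender's mix.
  the attacker's payoff to strike South: q·(-5) + (1−q)·5 = -10q + 5
  the attacker's payoff to strike North: q·3 + (1−q)·(-3) = 6q - 3
  -10q + 5 = 6q - 3  ⇒  -16q = -8  ⇒  q = 1/2.

p = 3/8, q = 1/2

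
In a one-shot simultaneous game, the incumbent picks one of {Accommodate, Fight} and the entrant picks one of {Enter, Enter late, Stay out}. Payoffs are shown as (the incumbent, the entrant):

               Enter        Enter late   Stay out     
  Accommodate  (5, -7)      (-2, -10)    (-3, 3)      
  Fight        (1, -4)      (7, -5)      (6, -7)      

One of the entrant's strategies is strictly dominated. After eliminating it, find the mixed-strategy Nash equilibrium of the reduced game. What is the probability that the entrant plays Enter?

q = 9/13

The entrant's strategy Enter late is strictly dominated by Enter: -7 > -10 and -4 > -5. Eliminate Enter late.
The entrant's mix must leave the incumbent indifferent between Accommodate and Fight.
  the incumbent's payoff from Accommodate: q·5 + (1−q)·(-3) = 8q - 3
  the incumbent's payoff from Fight: q·1 + (1−q)·6 = -5q + 6
  8q - 3 = -5q + 6  ⇒  13q = 9  ⇒  q = 9/13.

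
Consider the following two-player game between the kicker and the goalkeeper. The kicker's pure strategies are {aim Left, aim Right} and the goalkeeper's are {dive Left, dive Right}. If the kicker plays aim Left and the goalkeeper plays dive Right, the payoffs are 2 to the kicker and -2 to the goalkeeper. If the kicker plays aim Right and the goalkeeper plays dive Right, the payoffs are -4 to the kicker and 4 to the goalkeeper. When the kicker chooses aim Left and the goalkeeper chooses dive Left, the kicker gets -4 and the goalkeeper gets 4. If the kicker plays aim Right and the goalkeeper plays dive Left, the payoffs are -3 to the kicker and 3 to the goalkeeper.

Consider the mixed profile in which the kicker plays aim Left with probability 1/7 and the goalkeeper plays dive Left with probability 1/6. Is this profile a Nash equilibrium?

No

Given the goalkeeper's mix q = 1/6, the kicker's payoff from aim Left is 1 but from aim Right is -23/6. The kicker strictly prefers aim Left, so the kicker would not mix.
So the proposed profile is not a Nash equilibrium.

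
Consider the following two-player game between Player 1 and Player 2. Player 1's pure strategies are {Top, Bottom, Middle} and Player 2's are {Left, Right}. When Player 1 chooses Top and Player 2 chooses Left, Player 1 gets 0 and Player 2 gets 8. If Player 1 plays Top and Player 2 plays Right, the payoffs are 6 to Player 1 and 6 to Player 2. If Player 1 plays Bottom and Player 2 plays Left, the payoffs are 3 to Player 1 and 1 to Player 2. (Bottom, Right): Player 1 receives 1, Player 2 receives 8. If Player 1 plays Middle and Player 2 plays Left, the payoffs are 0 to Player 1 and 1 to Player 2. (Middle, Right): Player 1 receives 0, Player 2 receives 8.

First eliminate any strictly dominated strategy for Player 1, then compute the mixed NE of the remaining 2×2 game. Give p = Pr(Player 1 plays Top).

Player 1's strategy Middle is strictly dominated by Bottom: 3 > 0 and 1 > 0. Eliminate Middle.
Player 2's indifference between Left and Right determines Player 1's mixing probability p:
  Player 2's expected payoff from Left: p·8 + (1−p)·1 = 7p + 1
  Player 2's expected payoff from Right: p·6 + (1−p)·8 = -2p + 8
  7p + 1 = -2p + 8  ⇒  9p = 7  ⇒  p = 7/9.

p = 7/9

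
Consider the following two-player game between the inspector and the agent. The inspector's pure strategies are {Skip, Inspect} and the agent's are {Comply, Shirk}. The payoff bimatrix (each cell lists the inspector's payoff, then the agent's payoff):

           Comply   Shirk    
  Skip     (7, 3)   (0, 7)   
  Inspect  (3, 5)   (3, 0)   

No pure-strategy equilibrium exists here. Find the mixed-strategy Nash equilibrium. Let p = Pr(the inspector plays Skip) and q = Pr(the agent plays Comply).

The inspector's mix must leave the agent indifferent between Comply and Shirk.
  the agent's payoff to Comply: p·3 + (1−p)·5 = -2p + 5
  the agent's payoff to Shirk: p·7 + (1−p)·0 = 7p
  -2p + 5 = 7p  ⇒  -9p = -5  ⇒  p = 5/9.
Set the inspector's expected payoff from Skip equal to that from Inspect:
  the inspector's payoff from Skip: q·7 + (1−q)·0 = 7q
  the inspector's payoff from Inspect: q·3 + (1−q)·3 = 3
  7q = 3  ⇒  7q = 3  ⇒  q = 3/7.

p = 5/9, q = 3/7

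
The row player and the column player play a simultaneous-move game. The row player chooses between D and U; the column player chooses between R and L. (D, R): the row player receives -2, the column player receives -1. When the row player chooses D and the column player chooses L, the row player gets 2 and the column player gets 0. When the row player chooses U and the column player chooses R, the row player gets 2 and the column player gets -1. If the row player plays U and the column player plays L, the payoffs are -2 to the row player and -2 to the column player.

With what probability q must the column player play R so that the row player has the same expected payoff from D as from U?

q = 1/2

For the row player to be willing to mix, the row player must be indifferent between D and U, which pins down the column player's mix.
  the row player's payoff from D: q·(-2) + (1−q)·2 = -4q + 2
  the row player's payoff from U: q·2 + (1−q)·(-2) = 4q - 2
  -4q + 2 = 4q - 2  ⇒  -8q = -4  ⇒  q = 1/2.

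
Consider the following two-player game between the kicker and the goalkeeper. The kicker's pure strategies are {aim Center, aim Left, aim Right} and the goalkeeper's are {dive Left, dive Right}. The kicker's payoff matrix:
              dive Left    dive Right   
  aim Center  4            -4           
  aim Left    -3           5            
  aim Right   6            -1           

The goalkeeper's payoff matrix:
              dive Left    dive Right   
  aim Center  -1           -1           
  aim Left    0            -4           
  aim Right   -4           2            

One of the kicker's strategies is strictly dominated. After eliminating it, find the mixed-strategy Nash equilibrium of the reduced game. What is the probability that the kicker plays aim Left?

p = 3/5

The kicker's strategy aim Center is strictly dominated by aim Right: 6 > 4 and -1 > -4. Eliminate aim Center.
Set the goalkeeper's expected payoff from dive Left equal to that from dive Right:
  the goalkeeper's expected payoff from dive Left: p·0 + (1−p)·(-4) = 4p - 4
  the goalkeeper's expected payoff from dive Right: p·(-4) + (1−p)·2 = -6p + 2
  4p - 4 = -6p + 2  ⇒  10p = 6  ⇒  p = 3/5.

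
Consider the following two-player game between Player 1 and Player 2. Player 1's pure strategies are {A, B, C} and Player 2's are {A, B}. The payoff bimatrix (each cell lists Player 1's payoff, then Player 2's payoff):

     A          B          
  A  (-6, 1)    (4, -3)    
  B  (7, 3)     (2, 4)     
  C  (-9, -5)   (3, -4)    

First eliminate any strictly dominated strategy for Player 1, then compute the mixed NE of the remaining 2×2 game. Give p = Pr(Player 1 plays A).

p = 1/5

Player 1's strategy C is strictly dominated by A: -6 > -9 and 4 > 3. Eliminate C.
Player 1's mix must leave Player 2 indifferent between A and B.
  Player 2's expected payoff from A: p·1 + (1−p)·3 = -2p + 3
  Player 2's expected payoff from B: p·(-3) + (1−p)·4 = -7p + 4
  -2p + 3 = -7p + 4  ⇒  5p = 1  ⇒  p = 1/5.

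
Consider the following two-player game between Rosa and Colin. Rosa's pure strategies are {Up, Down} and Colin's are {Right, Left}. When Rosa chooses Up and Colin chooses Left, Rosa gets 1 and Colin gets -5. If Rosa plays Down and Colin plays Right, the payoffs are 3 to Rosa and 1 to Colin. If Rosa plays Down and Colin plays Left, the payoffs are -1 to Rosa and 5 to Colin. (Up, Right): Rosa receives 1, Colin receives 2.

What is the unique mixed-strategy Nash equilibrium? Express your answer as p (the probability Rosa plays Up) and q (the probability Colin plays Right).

For Colin to be willing to mix, Colin must be indifferent between Right and Left, which pins down Rosa's mix.
  Colin's expected payoff from Right: p·2 + (1−p)·1 = p + 1
  Colin's expected payoff from Left: p·(-5) + (1−p)·5 = -10p + 5
  p + 1 = -10p + 5  ⇒  11p = 4  ⇒  p = 4/11.
Colin's mix must leave Rosa indifferent between Up and Down.
  Rosa's expected payoff from Up: q·1 + (1−q)·1 = 1
  Rosa's expected payoff from Down: q·3 + (1−q)·(-1) = 4q - 1
  1 = 4q - 1  ⇒  -4q = -2  ⇒  q = 1/2.

p = 4/11, q = 1/2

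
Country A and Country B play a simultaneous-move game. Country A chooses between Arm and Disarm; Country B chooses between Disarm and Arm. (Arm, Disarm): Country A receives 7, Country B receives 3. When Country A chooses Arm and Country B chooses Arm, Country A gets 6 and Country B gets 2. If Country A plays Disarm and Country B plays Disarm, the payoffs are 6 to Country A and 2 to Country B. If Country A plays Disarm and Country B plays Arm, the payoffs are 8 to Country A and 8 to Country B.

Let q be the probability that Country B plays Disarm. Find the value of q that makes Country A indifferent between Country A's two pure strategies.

q = 2/3

In a mixed equilibrium Country A is indifferent between Arm and Disarm; this condition fixes q.
  Country A's expected payoff from Arm: q·7 + (1−q)·6 = q + 6
  Country A's expected payoff from Disarm: q·6 + (1−q)·8 = -2q + 8
  q + 6 = -2q + 8  ⇒  3q = 2  ⇒  q = 2/3.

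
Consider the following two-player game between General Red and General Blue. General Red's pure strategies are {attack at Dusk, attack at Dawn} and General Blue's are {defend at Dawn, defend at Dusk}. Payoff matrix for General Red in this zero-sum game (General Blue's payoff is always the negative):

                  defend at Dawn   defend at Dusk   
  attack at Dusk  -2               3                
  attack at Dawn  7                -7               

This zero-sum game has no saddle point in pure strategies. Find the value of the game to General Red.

v = 7/19

For General Red to be willing to mix, General Red must be indifferent between attack at Dusk and attack at Dawn, which pins down General Blue's mix.
  General Red's payoff from attack at Dusk: q·(-2) + (1−q)·3 = -5q + 3
  General Red's payoff from attack at Dawn: q·7 + (1−q)·(-7) = 14q - 7
  -5q + 3 = 14q - 7  ⇒  -19q = -10  ⇒  q = 10/19.
The value is General Red's expected payoff against this mix (using attack at Dusk): (10/19)·(-2) + (9/19)·3 = 7/19.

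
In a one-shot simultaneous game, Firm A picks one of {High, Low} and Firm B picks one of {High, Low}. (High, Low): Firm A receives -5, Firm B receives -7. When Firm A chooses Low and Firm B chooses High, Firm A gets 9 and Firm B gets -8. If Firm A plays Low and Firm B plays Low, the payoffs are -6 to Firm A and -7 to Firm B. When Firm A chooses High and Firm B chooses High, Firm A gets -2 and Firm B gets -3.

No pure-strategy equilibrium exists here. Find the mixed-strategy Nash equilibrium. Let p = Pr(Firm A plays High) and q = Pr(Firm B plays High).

Firm B's indifference between High and Low determines Firm A's mixing probability p:
  Firm B's payoff from High: p·(-3) + (1−p)·(-8) = 5p - 8
  Firm B's payoff from Low: p·(-7) + (1−p)·(-7) = -7
  5p - 8 = -7  ⇒  5p = 1  ⇒  p = 1/5.
Firm A's indifference between High and Low determines Firm B's mixing probability q:
  Firm A's expected payoff from High: q·(-2) + (1−q)·(-5) = 3q - 5
  Firm A's expected payoff from Low: q·9 + (1−q)·(-6) = 15q - 6
  3q - 5 = 15q - 6  ⇒  -12q = -1  ⇒  q = 1/12.

p = 1/5, q = 1/12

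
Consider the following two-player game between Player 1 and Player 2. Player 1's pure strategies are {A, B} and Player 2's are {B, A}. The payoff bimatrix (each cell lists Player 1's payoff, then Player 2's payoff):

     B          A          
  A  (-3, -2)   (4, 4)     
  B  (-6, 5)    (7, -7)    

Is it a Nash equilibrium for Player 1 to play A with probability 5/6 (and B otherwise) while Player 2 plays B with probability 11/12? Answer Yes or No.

Given Player 1's mix p = 5/6, Player 2's payoff from B is -5/6 but from A is 13/6. Player 2 strictly prefers A, so Player 2 would not mix.
So the proposed profile is not a Nash equilibrium.

No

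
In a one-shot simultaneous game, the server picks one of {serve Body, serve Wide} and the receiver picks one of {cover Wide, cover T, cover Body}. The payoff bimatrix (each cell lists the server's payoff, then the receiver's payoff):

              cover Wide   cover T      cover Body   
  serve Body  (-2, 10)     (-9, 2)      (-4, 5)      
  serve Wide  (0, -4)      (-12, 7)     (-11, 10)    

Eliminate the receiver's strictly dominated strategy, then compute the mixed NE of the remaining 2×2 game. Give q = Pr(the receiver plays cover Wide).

The receiver's strategy cover T is strictly dominated by cover Body: 5 > 2 and 10 > 7. Eliminate cover T.
The server's indifference between serve Body and serve Wide determines the receiver's mixing probability q:
  the server's expected payoff from serve Body: q·(-2) + (1−q)·(-4) = 2q - 4
  the server's expected payoff from serve Wide: q·0 + (1−q)·(-11) = 11q - 11
  2q - 4 = 11q - 11  ⇒  -9q = -7  ⇒  q = 7/9.

q = 7/9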